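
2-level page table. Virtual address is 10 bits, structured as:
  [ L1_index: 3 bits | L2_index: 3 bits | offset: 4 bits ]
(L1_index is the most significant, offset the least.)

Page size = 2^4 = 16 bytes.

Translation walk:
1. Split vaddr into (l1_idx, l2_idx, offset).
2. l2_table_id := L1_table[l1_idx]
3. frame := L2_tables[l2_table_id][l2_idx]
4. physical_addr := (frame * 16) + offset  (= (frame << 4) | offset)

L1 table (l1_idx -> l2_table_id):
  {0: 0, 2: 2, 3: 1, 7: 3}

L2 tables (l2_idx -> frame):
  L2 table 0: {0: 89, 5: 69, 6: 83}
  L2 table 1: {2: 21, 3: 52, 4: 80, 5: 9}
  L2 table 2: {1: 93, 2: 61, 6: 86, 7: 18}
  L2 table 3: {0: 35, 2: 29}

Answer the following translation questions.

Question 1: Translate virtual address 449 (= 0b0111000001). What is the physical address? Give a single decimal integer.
Answer: 1281

Derivation:
vaddr = 449 = 0b0111000001
Split: l1_idx=3, l2_idx=4, offset=1
L1[3] = 1
L2[1][4] = 80
paddr = 80 * 16 + 1 = 1281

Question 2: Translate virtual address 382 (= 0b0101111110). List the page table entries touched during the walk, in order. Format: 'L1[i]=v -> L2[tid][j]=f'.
vaddr = 382 = 0b0101111110
Split: l1_idx=2, l2_idx=7, offset=14

Answer: L1[2]=2 -> L2[2][7]=18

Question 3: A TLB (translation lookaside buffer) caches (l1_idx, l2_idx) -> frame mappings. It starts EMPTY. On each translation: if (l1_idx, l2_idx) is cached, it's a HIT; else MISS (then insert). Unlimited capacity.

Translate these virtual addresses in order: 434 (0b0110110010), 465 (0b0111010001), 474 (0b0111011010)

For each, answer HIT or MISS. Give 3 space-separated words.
Answer: MISS MISS HIT

Derivation:
vaddr=434: (3,3) not in TLB -> MISS, insert
vaddr=465: (3,5) not in TLB -> MISS, insert
vaddr=474: (3,5) in TLB -> HIT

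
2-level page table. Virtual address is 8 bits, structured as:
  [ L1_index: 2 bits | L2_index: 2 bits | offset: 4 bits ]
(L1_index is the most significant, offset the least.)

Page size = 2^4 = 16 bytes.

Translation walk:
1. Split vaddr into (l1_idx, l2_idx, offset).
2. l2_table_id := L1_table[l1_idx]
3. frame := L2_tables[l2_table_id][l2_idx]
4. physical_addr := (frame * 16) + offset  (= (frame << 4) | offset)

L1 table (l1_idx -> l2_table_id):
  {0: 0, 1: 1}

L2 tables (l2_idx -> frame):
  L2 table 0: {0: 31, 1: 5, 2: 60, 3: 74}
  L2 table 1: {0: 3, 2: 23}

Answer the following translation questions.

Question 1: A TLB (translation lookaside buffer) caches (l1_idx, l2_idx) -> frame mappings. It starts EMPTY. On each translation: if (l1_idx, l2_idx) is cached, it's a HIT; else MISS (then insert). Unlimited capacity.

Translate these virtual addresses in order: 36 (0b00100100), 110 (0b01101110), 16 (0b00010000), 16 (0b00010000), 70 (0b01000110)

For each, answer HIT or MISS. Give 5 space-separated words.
vaddr=36: (0,2) not in TLB -> MISS, insert
vaddr=110: (1,2) not in TLB -> MISS, insert
vaddr=16: (0,1) not in TLB -> MISS, insert
vaddr=16: (0,1) in TLB -> HIT
vaddr=70: (1,0) not in TLB -> MISS, insert

Answer: MISS MISS MISS HIT MISS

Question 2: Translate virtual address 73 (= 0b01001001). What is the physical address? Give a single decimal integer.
vaddr = 73 = 0b01001001
Split: l1_idx=1, l2_idx=0, offset=9
L1[1] = 1
L2[1][0] = 3
paddr = 3 * 16 + 9 = 57

Answer: 57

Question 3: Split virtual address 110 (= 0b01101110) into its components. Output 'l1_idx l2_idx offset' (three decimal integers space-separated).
Answer: 1 2 14

Derivation:
vaddr = 110 = 0b01101110
  top 2 bits -> l1_idx = 1
  next 2 bits -> l2_idx = 2
  bottom 4 bits -> offset = 14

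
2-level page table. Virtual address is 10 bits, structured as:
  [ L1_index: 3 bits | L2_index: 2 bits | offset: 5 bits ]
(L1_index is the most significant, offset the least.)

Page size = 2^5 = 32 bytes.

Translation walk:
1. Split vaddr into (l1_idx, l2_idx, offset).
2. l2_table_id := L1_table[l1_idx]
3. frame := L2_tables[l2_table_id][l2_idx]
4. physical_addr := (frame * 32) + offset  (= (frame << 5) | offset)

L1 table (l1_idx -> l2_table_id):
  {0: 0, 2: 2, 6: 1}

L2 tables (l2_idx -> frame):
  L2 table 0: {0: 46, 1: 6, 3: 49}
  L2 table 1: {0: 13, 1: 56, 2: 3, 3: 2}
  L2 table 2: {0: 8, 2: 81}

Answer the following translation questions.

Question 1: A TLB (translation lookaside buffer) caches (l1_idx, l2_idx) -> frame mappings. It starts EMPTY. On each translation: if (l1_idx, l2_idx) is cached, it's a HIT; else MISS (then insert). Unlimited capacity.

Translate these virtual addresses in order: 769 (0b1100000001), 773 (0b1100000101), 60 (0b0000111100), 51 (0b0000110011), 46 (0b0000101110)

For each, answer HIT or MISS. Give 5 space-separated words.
Answer: MISS HIT MISS HIT HIT

Derivation:
vaddr=769: (6,0) not in TLB -> MISS, insert
vaddr=773: (6,0) in TLB -> HIT
vaddr=60: (0,1) not in TLB -> MISS, insert
vaddr=51: (0,1) in TLB -> HIT
vaddr=46: (0,1) in TLB -> HIT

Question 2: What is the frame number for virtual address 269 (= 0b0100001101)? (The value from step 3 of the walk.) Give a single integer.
vaddr = 269: l1_idx=2, l2_idx=0
L1[2] = 2; L2[2][0] = 8

Answer: 8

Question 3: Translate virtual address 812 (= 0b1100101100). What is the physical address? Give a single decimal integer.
Answer: 1804

Derivation:
vaddr = 812 = 0b1100101100
Split: l1_idx=6, l2_idx=1, offset=12
L1[6] = 1
L2[1][1] = 56
paddr = 56 * 32 + 12 = 1804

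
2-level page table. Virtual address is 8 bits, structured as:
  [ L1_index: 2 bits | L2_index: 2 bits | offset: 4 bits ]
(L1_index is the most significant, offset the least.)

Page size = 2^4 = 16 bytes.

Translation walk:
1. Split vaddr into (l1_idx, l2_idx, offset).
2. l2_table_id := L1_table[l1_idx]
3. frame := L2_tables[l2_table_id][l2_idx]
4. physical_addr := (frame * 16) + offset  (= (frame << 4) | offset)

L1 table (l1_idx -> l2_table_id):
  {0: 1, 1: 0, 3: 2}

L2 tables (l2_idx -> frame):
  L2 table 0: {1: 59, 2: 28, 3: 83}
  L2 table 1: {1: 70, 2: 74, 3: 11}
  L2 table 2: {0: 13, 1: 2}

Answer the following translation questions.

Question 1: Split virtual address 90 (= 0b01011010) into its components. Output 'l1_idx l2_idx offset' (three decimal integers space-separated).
vaddr = 90 = 0b01011010
  top 2 bits -> l1_idx = 1
  next 2 bits -> l2_idx = 1
  bottom 4 bits -> offset = 10

Answer: 1 1 10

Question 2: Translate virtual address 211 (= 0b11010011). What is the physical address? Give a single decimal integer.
vaddr = 211 = 0b11010011
Split: l1_idx=3, l2_idx=1, offset=3
L1[3] = 2
L2[2][1] = 2
paddr = 2 * 16 + 3 = 35

Answer: 35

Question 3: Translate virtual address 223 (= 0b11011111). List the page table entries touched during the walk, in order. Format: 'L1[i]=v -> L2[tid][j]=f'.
Answer: L1[3]=2 -> L2[2][1]=2

Derivation:
vaddr = 223 = 0b11011111
Split: l1_idx=3, l2_idx=1, offset=15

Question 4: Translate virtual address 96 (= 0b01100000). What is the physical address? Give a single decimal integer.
Answer: 448

Derivation:
vaddr = 96 = 0b01100000
Split: l1_idx=1, l2_idx=2, offset=0
L1[1] = 0
L2[0][2] = 28
paddr = 28 * 16 + 0 = 448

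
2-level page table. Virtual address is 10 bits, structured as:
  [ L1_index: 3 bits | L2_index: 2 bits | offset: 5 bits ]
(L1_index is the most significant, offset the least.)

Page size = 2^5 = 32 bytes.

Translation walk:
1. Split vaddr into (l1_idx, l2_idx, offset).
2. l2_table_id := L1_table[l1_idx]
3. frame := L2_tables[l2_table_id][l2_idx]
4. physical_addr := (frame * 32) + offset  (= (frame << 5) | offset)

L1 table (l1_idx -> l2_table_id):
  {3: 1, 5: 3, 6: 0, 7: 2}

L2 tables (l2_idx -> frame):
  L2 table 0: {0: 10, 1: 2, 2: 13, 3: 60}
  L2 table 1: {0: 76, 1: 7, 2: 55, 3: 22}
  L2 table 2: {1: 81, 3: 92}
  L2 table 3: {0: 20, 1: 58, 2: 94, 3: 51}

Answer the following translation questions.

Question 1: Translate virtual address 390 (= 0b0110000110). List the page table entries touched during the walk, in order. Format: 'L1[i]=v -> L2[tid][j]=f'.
vaddr = 390 = 0b0110000110
Split: l1_idx=3, l2_idx=0, offset=6

Answer: L1[3]=1 -> L2[1][0]=76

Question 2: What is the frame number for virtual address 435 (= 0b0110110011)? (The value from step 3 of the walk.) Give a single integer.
Answer: 7

Derivation:
vaddr = 435: l1_idx=3, l2_idx=1
L1[3] = 1; L2[1][1] = 7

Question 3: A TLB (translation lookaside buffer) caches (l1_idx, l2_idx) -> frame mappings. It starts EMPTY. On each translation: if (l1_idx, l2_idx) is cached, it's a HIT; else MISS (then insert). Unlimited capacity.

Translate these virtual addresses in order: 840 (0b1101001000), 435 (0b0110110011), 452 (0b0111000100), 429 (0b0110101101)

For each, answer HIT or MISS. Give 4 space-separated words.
Answer: MISS MISS MISS HIT

Derivation:
vaddr=840: (6,2) not in TLB -> MISS, insert
vaddr=435: (3,1) not in TLB -> MISS, insert
vaddr=452: (3,2) not in TLB -> MISS, insert
vaddr=429: (3,1) in TLB -> HIT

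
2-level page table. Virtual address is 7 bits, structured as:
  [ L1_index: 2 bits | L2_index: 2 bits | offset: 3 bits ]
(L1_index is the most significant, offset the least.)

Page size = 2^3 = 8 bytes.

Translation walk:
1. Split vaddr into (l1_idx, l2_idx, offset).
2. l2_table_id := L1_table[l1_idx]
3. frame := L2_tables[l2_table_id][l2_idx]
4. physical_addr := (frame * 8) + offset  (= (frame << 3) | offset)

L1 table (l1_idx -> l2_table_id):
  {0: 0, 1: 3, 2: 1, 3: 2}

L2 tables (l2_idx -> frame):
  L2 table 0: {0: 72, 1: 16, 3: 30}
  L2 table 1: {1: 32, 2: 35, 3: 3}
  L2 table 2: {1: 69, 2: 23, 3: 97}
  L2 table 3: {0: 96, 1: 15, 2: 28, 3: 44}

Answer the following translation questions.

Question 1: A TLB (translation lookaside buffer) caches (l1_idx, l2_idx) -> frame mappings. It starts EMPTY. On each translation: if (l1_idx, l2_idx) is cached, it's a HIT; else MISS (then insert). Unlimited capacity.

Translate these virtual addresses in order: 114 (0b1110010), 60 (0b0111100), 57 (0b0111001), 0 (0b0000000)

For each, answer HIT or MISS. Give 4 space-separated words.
vaddr=114: (3,2) not in TLB -> MISS, insert
vaddr=60: (1,3) not in TLB -> MISS, insert
vaddr=57: (1,3) in TLB -> HIT
vaddr=0: (0,0) not in TLB -> MISS, insert

Answer: MISS MISS HIT MISS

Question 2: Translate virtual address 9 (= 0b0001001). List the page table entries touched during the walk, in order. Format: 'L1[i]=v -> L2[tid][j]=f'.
Answer: L1[0]=0 -> L2[0][1]=16

Derivation:
vaddr = 9 = 0b0001001
Split: l1_idx=0, l2_idx=1, offset=1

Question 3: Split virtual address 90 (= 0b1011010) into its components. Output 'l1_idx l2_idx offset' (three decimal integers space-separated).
vaddr = 90 = 0b1011010
  top 2 bits -> l1_idx = 2
  next 2 bits -> l2_idx = 3
  bottom 3 bits -> offset = 2

Answer: 2 3 2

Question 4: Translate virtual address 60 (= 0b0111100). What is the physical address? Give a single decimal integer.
vaddr = 60 = 0b0111100
Split: l1_idx=1, l2_idx=3, offset=4
L1[1] = 3
L2[3][3] = 44
paddr = 44 * 8 + 4 = 356

Answer: 356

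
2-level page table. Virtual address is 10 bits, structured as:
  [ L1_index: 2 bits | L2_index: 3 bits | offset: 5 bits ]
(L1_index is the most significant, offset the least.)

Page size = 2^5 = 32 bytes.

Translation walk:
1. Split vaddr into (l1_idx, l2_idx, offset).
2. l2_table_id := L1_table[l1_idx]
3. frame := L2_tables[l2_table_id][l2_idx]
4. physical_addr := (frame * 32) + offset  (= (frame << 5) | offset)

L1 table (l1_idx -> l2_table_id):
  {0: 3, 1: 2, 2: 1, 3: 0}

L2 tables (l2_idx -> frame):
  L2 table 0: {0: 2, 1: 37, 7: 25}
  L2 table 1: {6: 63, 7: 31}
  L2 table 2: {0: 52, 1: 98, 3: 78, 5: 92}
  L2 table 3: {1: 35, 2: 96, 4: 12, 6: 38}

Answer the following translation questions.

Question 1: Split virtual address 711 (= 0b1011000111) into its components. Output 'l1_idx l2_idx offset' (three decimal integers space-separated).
vaddr = 711 = 0b1011000111
  top 2 bits -> l1_idx = 2
  next 3 bits -> l2_idx = 6
  bottom 5 bits -> offset = 7

Answer: 2 6 7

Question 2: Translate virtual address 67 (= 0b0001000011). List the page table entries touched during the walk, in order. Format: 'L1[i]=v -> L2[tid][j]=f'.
Answer: L1[0]=3 -> L2[3][2]=96

Derivation:
vaddr = 67 = 0b0001000011
Split: l1_idx=0, l2_idx=2, offset=3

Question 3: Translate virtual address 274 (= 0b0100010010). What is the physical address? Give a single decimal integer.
vaddr = 274 = 0b0100010010
Split: l1_idx=1, l2_idx=0, offset=18
L1[1] = 2
L2[2][0] = 52
paddr = 52 * 32 + 18 = 1682

Answer: 1682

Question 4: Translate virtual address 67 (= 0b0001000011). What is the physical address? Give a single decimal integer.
vaddr = 67 = 0b0001000011
Split: l1_idx=0, l2_idx=2, offset=3
L1[0] = 3
L2[3][2] = 96
paddr = 96 * 32 + 3 = 3075

Answer: 3075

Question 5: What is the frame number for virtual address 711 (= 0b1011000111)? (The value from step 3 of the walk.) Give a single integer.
vaddr = 711: l1_idx=2, l2_idx=6
L1[2] = 1; L2[1][6] = 63

Answer: 63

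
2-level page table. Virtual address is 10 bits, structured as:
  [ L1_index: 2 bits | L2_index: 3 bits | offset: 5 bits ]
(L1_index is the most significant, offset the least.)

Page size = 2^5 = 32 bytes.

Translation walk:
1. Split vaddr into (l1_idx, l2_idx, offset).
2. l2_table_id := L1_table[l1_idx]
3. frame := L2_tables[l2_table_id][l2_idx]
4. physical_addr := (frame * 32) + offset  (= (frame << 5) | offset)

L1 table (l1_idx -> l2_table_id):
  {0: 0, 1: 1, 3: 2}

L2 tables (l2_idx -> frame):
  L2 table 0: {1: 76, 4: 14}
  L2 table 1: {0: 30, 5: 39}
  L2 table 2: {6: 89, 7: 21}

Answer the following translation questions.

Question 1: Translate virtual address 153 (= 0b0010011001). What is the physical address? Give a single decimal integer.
vaddr = 153 = 0b0010011001
Split: l1_idx=0, l2_idx=4, offset=25
L1[0] = 0
L2[0][4] = 14
paddr = 14 * 32 + 25 = 473

Answer: 473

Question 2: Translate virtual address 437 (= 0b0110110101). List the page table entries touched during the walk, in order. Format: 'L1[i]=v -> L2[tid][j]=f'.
vaddr = 437 = 0b0110110101
Split: l1_idx=1, l2_idx=5, offset=21

Answer: L1[1]=1 -> L2[1][5]=39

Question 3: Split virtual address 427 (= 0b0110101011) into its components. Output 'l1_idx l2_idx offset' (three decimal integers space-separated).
Answer: 1 5 11

Derivation:
vaddr = 427 = 0b0110101011
  top 2 bits -> l1_idx = 1
  next 3 bits -> l2_idx = 5
  bottom 5 bits -> offset = 11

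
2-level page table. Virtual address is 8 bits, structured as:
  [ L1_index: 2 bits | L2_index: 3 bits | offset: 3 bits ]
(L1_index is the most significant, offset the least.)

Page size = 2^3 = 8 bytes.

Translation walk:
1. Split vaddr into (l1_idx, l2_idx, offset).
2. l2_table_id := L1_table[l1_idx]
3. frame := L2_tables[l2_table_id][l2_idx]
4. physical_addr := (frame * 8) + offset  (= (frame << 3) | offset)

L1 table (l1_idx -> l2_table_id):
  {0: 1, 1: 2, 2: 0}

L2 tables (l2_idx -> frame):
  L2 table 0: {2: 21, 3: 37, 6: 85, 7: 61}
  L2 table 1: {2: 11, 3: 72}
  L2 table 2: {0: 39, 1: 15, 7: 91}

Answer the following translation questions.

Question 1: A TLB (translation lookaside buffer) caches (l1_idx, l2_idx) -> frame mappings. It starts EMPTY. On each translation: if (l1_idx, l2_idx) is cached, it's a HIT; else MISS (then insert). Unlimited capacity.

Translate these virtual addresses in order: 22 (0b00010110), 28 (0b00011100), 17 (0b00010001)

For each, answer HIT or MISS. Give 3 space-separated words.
vaddr=22: (0,2) not in TLB -> MISS, insert
vaddr=28: (0,3) not in TLB -> MISS, insert
vaddr=17: (0,2) in TLB -> HIT

Answer: MISS MISS HIT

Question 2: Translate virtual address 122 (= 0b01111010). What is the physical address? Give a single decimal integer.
Answer: 730

Derivation:
vaddr = 122 = 0b01111010
Split: l1_idx=1, l2_idx=7, offset=2
L1[1] = 2
L2[2][7] = 91
paddr = 91 * 8 + 2 = 730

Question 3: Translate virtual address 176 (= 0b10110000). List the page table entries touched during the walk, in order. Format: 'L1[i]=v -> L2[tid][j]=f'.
vaddr = 176 = 0b10110000
Split: l1_idx=2, l2_idx=6, offset=0

Answer: L1[2]=0 -> L2[0][6]=85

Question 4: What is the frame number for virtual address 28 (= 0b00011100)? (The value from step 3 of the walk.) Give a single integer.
vaddr = 28: l1_idx=0, l2_idx=3
L1[0] = 1; L2[1][3] = 72

Answer: 72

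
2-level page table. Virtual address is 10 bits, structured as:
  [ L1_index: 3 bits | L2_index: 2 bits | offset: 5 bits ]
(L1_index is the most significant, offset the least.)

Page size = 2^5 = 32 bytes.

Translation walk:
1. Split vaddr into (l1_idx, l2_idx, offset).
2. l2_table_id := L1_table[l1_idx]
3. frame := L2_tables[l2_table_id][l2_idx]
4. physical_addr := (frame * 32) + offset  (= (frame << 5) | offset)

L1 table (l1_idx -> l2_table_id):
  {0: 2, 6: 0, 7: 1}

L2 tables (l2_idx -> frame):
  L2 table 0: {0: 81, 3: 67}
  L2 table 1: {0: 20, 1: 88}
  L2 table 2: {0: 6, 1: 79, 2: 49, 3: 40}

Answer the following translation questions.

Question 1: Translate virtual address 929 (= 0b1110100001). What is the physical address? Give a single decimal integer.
vaddr = 929 = 0b1110100001
Split: l1_idx=7, l2_idx=1, offset=1
L1[7] = 1
L2[1][1] = 88
paddr = 88 * 32 + 1 = 2817

Answer: 2817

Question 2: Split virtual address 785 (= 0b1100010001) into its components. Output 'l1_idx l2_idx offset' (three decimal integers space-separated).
vaddr = 785 = 0b1100010001
  top 3 bits -> l1_idx = 6
  next 2 bits -> l2_idx = 0
  bottom 5 bits -> offset = 17

Answer: 6 0 17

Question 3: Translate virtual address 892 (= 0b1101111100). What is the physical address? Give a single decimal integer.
Answer: 2172

Derivation:
vaddr = 892 = 0b1101111100
Split: l1_idx=6, l2_idx=3, offset=28
L1[6] = 0
L2[0][3] = 67
paddr = 67 * 32 + 28 = 2172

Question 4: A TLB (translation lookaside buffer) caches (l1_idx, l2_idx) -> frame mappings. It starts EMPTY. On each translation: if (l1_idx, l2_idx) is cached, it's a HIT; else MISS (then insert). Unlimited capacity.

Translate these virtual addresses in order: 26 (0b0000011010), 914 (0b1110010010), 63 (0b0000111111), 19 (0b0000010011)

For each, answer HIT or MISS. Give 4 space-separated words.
Answer: MISS MISS MISS HIT

Derivation:
vaddr=26: (0,0) not in TLB -> MISS, insert
vaddr=914: (7,0) not in TLB -> MISS, insert
vaddr=63: (0,1) not in TLB -> MISS, insert
vaddr=19: (0,0) in TLB -> HIT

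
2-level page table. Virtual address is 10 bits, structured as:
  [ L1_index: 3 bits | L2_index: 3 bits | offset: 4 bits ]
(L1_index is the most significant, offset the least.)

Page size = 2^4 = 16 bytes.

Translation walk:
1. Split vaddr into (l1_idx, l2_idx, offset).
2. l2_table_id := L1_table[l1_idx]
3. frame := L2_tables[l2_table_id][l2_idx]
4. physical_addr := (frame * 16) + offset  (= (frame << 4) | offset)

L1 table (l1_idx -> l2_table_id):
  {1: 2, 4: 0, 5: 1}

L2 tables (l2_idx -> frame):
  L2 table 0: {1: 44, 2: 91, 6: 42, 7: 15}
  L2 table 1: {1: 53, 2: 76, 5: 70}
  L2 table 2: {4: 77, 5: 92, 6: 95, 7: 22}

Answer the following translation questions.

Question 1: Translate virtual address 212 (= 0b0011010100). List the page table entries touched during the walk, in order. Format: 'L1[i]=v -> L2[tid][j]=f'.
vaddr = 212 = 0b0011010100
Split: l1_idx=1, l2_idx=5, offset=4

Answer: L1[1]=2 -> L2[2][5]=92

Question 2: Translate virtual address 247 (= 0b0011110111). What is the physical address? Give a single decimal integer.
Answer: 359

Derivation:
vaddr = 247 = 0b0011110111
Split: l1_idx=1, l2_idx=7, offset=7
L1[1] = 2
L2[2][7] = 22
paddr = 22 * 16 + 7 = 359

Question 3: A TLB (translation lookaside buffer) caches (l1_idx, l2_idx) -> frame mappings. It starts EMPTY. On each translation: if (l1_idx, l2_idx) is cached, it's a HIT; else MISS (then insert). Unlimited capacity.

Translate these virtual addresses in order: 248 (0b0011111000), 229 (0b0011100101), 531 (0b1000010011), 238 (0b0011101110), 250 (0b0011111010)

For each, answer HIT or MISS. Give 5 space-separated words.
Answer: MISS MISS MISS HIT HIT

Derivation:
vaddr=248: (1,7) not in TLB -> MISS, insert
vaddr=229: (1,6) not in TLB -> MISS, insert
vaddr=531: (4,1) not in TLB -> MISS, insert
vaddr=238: (1,6) in TLB -> HIT
vaddr=250: (1,7) in TLB -> HIT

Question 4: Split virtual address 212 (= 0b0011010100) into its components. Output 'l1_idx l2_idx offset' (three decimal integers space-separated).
Answer: 1 5 4

Derivation:
vaddr = 212 = 0b0011010100
  top 3 bits -> l1_idx = 1
  next 3 bits -> l2_idx = 5
  bottom 4 bits -> offset = 4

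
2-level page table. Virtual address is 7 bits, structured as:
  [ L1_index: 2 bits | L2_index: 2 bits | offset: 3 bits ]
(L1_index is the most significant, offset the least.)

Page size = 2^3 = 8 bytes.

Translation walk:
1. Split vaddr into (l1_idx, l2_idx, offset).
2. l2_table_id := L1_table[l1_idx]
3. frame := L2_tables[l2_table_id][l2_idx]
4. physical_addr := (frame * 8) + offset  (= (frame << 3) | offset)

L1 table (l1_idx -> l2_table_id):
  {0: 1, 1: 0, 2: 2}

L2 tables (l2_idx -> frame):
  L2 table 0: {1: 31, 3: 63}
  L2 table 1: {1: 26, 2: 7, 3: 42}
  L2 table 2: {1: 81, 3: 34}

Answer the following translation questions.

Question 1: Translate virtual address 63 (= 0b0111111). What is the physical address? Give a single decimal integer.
Answer: 511

Derivation:
vaddr = 63 = 0b0111111
Split: l1_idx=1, l2_idx=3, offset=7
L1[1] = 0
L2[0][3] = 63
paddr = 63 * 8 + 7 = 511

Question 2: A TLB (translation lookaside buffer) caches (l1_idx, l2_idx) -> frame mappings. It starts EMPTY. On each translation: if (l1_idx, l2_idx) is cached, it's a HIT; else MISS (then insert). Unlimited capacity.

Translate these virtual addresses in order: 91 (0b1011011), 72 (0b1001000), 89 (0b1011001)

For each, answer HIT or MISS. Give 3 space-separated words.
vaddr=91: (2,3) not in TLB -> MISS, insert
vaddr=72: (2,1) not in TLB -> MISS, insert
vaddr=89: (2,3) in TLB -> HIT

Answer: MISS MISS HIT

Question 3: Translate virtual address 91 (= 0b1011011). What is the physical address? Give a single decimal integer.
Answer: 275

Derivation:
vaddr = 91 = 0b1011011
Split: l1_idx=2, l2_idx=3, offset=3
L1[2] = 2
L2[2][3] = 34
paddr = 34 * 8 + 3 = 275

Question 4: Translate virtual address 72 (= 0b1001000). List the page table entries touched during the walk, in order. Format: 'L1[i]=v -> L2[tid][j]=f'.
Answer: L1[2]=2 -> L2[2][1]=81

Derivation:
vaddr = 72 = 0b1001000
Split: l1_idx=2, l2_idx=1, offset=0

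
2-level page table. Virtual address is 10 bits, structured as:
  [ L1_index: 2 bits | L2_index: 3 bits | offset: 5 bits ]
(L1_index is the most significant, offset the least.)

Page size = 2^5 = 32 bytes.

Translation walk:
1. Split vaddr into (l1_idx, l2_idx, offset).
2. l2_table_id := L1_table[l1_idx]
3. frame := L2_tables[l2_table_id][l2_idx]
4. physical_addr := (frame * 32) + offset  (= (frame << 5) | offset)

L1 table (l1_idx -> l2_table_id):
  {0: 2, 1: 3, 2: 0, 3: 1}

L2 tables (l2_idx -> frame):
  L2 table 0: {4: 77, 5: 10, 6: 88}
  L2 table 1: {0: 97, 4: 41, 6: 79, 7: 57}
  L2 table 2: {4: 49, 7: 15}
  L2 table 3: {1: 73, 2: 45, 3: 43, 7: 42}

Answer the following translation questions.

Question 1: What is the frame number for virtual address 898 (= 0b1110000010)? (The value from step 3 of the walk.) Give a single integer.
vaddr = 898: l1_idx=3, l2_idx=4
L1[3] = 1; L2[1][4] = 41

Answer: 41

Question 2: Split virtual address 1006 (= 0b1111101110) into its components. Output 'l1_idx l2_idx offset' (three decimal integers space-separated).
Answer: 3 7 14

Derivation:
vaddr = 1006 = 0b1111101110
  top 2 bits -> l1_idx = 3
  next 3 bits -> l2_idx = 7
  bottom 5 bits -> offset = 14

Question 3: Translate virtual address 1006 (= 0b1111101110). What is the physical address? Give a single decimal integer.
vaddr = 1006 = 0b1111101110
Split: l1_idx=3, l2_idx=7, offset=14
L1[3] = 1
L2[1][7] = 57
paddr = 57 * 32 + 14 = 1838

Answer: 1838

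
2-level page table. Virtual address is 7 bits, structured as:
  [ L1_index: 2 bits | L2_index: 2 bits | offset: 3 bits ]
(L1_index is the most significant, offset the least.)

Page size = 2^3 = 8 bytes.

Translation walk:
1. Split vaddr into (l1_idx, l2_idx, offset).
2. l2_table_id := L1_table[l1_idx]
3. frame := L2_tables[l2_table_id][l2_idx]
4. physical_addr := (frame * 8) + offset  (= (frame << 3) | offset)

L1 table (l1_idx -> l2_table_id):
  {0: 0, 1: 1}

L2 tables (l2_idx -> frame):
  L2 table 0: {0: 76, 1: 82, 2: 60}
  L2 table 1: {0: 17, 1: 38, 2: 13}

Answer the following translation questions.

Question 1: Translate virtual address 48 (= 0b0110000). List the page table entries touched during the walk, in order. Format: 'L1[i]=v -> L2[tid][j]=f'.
Answer: L1[1]=1 -> L2[1][2]=13

Derivation:
vaddr = 48 = 0b0110000
Split: l1_idx=1, l2_idx=2, offset=0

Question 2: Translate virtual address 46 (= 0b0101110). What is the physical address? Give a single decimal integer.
Answer: 310

Derivation:
vaddr = 46 = 0b0101110
Split: l1_idx=1, l2_idx=1, offset=6
L1[1] = 1
L2[1][1] = 38
paddr = 38 * 8 + 6 = 310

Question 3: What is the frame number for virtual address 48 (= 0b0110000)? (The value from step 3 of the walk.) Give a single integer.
Answer: 13

Derivation:
vaddr = 48: l1_idx=1, l2_idx=2
L1[1] = 1; L2[1][2] = 13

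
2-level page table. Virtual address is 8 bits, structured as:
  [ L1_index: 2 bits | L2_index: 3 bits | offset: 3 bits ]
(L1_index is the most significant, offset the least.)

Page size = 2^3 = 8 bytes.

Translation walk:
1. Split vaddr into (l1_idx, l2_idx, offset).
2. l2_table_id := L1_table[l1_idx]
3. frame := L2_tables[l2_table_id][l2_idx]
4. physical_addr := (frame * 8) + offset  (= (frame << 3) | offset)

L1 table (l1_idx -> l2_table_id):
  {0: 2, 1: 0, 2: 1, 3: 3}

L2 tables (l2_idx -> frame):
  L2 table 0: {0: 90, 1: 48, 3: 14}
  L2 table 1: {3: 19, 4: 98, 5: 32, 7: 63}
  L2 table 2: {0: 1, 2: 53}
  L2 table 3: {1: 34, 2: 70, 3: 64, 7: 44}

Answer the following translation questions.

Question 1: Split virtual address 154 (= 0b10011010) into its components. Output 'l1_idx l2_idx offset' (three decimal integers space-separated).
vaddr = 154 = 0b10011010
  top 2 bits -> l1_idx = 2
  next 3 bits -> l2_idx = 3
  bottom 3 bits -> offset = 2

Answer: 2 3 2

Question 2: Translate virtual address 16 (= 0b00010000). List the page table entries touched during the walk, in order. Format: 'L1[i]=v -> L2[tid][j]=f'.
vaddr = 16 = 0b00010000
Split: l1_idx=0, l2_idx=2, offset=0

Answer: L1[0]=2 -> L2[2][2]=53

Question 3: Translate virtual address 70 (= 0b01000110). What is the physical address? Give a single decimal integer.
vaddr = 70 = 0b01000110
Split: l1_idx=1, l2_idx=0, offset=6
L1[1] = 0
L2[0][0] = 90
paddr = 90 * 8 + 6 = 726

Answer: 726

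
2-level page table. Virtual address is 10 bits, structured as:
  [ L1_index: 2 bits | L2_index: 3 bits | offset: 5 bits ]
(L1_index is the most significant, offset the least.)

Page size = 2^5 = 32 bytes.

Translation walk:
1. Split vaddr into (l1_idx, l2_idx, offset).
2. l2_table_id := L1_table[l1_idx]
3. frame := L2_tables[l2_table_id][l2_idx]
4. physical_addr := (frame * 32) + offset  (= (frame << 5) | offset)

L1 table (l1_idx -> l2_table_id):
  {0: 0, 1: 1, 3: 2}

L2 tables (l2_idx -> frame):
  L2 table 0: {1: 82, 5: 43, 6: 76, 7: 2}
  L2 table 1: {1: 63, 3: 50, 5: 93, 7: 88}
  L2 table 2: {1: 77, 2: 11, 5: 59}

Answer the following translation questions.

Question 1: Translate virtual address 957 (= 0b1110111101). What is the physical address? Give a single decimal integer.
Answer: 1917

Derivation:
vaddr = 957 = 0b1110111101
Split: l1_idx=3, l2_idx=5, offset=29
L1[3] = 2
L2[2][5] = 59
paddr = 59 * 32 + 29 = 1917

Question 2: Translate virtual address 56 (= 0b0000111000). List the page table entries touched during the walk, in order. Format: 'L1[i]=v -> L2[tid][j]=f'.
vaddr = 56 = 0b0000111000
Split: l1_idx=0, l2_idx=1, offset=24

Answer: L1[0]=0 -> L2[0][1]=82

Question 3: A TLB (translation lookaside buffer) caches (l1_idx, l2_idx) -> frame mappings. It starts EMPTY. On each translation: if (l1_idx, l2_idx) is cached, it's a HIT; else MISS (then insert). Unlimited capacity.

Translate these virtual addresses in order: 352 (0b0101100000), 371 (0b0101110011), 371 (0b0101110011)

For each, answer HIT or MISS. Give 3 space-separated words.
Answer: MISS HIT HIT

Derivation:
vaddr=352: (1,3) not in TLB -> MISS, insert
vaddr=371: (1,3) in TLB -> HIT
vaddr=371: (1,3) in TLB -> HIT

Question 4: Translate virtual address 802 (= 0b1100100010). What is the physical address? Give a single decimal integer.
vaddr = 802 = 0b1100100010
Split: l1_idx=3, l2_idx=1, offset=2
L1[3] = 2
L2[2][1] = 77
paddr = 77 * 32 + 2 = 2466

Answer: 2466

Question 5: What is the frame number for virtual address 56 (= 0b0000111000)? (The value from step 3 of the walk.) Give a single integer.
Answer: 82

Derivation:
vaddr = 56: l1_idx=0, l2_idx=1
L1[0] = 0; L2[0][1] = 82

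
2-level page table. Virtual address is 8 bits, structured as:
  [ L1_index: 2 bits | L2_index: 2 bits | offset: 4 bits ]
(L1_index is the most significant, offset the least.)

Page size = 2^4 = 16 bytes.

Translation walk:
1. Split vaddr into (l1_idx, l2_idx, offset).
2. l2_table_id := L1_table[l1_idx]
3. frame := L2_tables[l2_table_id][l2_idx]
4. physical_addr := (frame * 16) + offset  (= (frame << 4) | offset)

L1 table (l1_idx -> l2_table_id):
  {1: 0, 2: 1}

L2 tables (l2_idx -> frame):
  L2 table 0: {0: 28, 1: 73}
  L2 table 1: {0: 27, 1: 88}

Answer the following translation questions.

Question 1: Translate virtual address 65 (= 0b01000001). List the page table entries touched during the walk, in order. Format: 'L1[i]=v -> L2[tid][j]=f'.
vaddr = 65 = 0b01000001
Split: l1_idx=1, l2_idx=0, offset=1

Answer: L1[1]=0 -> L2[0][0]=28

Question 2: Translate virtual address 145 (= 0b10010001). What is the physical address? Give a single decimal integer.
vaddr = 145 = 0b10010001
Split: l1_idx=2, l2_idx=1, offset=1
L1[2] = 1
L2[1][1] = 88
paddr = 88 * 16 + 1 = 1409

Answer: 1409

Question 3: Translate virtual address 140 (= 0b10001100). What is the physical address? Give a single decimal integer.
vaddr = 140 = 0b10001100
Split: l1_idx=2, l2_idx=0, offset=12
L1[2] = 1
L2[1][0] = 27
paddr = 27 * 16 + 12 = 444

Answer: 444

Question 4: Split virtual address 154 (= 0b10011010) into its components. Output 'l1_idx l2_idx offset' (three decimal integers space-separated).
vaddr = 154 = 0b10011010
  top 2 bits -> l1_idx = 2
  next 2 bits -> l2_idx = 1
  bottom 4 bits -> offset = 10

Answer: 2 1 10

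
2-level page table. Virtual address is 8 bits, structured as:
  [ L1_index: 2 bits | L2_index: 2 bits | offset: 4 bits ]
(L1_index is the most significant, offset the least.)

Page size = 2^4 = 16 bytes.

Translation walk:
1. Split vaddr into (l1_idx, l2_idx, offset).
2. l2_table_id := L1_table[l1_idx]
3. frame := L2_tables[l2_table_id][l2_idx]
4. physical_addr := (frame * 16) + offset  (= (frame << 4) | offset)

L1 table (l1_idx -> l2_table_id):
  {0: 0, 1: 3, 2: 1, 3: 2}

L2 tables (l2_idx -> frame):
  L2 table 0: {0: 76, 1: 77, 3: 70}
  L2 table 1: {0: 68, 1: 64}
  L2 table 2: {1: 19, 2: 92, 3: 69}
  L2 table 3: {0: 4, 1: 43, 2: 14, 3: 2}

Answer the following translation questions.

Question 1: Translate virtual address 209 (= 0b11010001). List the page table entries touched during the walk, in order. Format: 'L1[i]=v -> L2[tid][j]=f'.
vaddr = 209 = 0b11010001
Split: l1_idx=3, l2_idx=1, offset=1

Answer: L1[3]=2 -> L2[2][1]=19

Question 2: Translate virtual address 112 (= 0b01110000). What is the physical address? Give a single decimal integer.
Answer: 32

Derivation:
vaddr = 112 = 0b01110000
Split: l1_idx=1, l2_idx=3, offset=0
L1[1] = 3
L2[3][3] = 2
paddr = 2 * 16 + 0 = 32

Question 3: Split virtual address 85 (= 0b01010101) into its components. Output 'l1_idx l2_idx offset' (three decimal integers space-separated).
vaddr = 85 = 0b01010101
  top 2 bits -> l1_idx = 1
  next 2 bits -> l2_idx = 1
  bottom 4 bits -> offset = 5

Answer: 1 1 5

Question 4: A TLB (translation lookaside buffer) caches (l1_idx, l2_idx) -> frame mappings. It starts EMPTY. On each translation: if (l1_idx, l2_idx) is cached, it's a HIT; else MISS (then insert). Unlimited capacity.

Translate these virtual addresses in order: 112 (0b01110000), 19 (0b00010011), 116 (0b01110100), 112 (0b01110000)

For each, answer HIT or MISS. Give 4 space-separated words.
Answer: MISS MISS HIT HIT

Derivation:
vaddr=112: (1,3) not in TLB -> MISS, insert
vaddr=19: (0,1) not in TLB -> MISS, insert
vaddr=116: (1,3) in TLB -> HIT
vaddr=112: (1,3) in TLB -> HIT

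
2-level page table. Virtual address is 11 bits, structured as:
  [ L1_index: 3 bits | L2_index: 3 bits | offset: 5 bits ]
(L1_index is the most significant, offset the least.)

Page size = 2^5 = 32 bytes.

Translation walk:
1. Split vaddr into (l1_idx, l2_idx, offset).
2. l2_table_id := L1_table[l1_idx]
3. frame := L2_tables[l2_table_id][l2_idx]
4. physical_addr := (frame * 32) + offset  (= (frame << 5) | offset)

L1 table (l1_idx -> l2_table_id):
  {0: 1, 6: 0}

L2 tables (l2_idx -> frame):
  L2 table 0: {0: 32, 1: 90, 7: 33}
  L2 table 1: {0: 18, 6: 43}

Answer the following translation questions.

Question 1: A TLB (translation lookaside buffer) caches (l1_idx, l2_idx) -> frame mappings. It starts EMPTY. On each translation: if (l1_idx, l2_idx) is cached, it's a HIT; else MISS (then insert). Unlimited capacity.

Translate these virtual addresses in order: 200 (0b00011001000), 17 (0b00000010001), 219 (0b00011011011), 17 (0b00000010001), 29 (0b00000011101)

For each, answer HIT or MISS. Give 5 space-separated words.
Answer: MISS MISS HIT HIT HIT

Derivation:
vaddr=200: (0,6) not in TLB -> MISS, insert
vaddr=17: (0,0) not in TLB -> MISS, insert
vaddr=219: (0,6) in TLB -> HIT
vaddr=17: (0,0) in TLB -> HIT
vaddr=29: (0,0) in TLB -> HIT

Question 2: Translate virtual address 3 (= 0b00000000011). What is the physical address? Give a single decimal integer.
Answer: 579

Derivation:
vaddr = 3 = 0b00000000011
Split: l1_idx=0, l2_idx=0, offset=3
L1[0] = 1
L2[1][0] = 18
paddr = 18 * 32 + 3 = 579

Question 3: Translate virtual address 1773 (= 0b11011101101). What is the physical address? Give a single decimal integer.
Answer: 1069

Derivation:
vaddr = 1773 = 0b11011101101
Split: l1_idx=6, l2_idx=7, offset=13
L1[6] = 0
L2[0][7] = 33
paddr = 33 * 32 + 13 = 1069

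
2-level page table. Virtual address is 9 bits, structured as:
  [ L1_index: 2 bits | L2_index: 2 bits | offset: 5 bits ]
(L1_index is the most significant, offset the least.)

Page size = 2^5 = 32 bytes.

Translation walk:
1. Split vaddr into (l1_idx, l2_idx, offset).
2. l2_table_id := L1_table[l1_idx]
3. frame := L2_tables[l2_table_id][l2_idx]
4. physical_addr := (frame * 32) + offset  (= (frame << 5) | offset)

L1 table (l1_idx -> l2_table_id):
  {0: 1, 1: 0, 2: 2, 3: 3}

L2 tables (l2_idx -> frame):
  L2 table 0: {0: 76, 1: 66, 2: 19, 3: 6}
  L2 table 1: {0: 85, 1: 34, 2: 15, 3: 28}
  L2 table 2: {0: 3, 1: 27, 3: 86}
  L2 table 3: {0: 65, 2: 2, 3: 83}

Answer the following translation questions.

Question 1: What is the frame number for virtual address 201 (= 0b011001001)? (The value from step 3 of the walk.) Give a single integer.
Answer: 19

Derivation:
vaddr = 201: l1_idx=1, l2_idx=2
L1[1] = 0; L2[0][2] = 19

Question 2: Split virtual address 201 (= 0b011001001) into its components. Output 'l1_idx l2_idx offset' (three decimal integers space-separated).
vaddr = 201 = 0b011001001
  top 2 bits -> l1_idx = 1
  next 2 bits -> l2_idx = 2
  bottom 5 bits -> offset = 9

Answer: 1 2 9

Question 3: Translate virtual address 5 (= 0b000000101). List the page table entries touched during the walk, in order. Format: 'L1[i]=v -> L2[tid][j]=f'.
Answer: L1[0]=1 -> L2[1][0]=85

Derivation:
vaddr = 5 = 0b000000101
Split: l1_idx=0, l2_idx=0, offset=5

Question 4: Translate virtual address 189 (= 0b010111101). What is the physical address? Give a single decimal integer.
Answer: 2141

Derivation:
vaddr = 189 = 0b010111101
Split: l1_idx=1, l2_idx=1, offset=29
L1[1] = 0
L2[0][1] = 66
paddr = 66 * 32 + 29 = 2141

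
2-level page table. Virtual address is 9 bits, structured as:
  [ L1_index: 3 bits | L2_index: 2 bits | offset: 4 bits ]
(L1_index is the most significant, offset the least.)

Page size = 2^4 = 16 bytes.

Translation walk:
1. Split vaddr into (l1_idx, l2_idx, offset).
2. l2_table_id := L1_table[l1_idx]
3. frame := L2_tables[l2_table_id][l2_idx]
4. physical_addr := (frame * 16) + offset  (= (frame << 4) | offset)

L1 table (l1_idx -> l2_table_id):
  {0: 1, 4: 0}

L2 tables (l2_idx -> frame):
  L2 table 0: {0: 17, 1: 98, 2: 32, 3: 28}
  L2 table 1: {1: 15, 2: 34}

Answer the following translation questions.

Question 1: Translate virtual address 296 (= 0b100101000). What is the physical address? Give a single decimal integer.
Answer: 520

Derivation:
vaddr = 296 = 0b100101000
Split: l1_idx=4, l2_idx=2, offset=8
L1[4] = 0
L2[0][2] = 32
paddr = 32 * 16 + 8 = 520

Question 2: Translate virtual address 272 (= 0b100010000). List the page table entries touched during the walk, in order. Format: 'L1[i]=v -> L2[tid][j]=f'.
vaddr = 272 = 0b100010000
Split: l1_idx=4, l2_idx=1, offset=0

Answer: L1[4]=0 -> L2[0][1]=98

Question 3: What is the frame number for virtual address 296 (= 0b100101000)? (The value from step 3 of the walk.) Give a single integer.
Answer: 32

Derivation:
vaddr = 296: l1_idx=4, l2_idx=2
L1[4] = 0; L2[0][2] = 32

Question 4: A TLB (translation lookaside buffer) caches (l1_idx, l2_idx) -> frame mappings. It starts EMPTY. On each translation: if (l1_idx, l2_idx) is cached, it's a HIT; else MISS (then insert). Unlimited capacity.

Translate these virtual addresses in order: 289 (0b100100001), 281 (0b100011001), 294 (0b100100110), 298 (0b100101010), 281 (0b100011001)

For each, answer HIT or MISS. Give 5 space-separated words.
Answer: MISS MISS HIT HIT HIT

Derivation:
vaddr=289: (4,2) not in TLB -> MISS, insert
vaddr=281: (4,1) not in TLB -> MISS, insert
vaddr=294: (4,2) in TLB -> HIT
vaddr=298: (4,2) in TLB -> HIT
vaddr=281: (4,1) in TLB -> HIT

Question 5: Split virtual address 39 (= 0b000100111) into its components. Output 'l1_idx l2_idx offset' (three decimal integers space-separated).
Answer: 0 2 7

Derivation:
vaddr = 39 = 0b000100111
  top 3 bits -> l1_idx = 0
  next 2 bits -> l2_idx = 2
  bottom 4 bits -> offset = 7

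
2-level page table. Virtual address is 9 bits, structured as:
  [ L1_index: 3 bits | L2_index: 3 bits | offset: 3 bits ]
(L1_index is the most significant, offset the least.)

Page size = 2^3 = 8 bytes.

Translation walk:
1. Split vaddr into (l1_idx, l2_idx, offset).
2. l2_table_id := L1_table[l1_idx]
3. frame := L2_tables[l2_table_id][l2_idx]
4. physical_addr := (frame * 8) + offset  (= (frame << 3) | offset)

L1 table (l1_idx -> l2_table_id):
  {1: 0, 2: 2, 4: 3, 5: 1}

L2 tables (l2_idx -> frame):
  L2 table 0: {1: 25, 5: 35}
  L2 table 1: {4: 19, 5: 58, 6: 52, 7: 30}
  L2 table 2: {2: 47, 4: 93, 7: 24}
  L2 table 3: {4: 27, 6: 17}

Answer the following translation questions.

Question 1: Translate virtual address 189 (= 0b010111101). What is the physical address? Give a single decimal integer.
vaddr = 189 = 0b010111101
Split: l1_idx=2, l2_idx=7, offset=5
L1[2] = 2
L2[2][7] = 24
paddr = 24 * 8 + 5 = 197

Answer: 197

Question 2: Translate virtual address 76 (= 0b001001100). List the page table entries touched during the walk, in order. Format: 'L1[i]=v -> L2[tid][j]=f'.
Answer: L1[1]=0 -> L2[0][1]=25

Derivation:
vaddr = 76 = 0b001001100
Split: l1_idx=1, l2_idx=1, offset=4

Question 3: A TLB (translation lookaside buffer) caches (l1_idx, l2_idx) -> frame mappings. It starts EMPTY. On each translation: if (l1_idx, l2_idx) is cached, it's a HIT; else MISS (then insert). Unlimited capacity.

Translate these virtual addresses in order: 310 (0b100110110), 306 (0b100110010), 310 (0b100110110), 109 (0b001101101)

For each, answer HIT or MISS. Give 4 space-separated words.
vaddr=310: (4,6) not in TLB -> MISS, insert
vaddr=306: (4,6) in TLB -> HIT
vaddr=310: (4,6) in TLB -> HIT
vaddr=109: (1,5) not in TLB -> MISS, insert

Answer: MISS HIT HIT MISS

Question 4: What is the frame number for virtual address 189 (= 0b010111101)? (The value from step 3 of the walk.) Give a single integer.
vaddr = 189: l1_idx=2, l2_idx=7
L1[2] = 2; L2[2][7] = 24

Answer: 24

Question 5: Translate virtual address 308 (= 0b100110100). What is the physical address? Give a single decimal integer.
Answer: 140

Derivation:
vaddr = 308 = 0b100110100
Split: l1_idx=4, l2_idx=6, offset=4
L1[4] = 3
L2[3][6] = 17
paddr = 17 * 8 + 4 = 140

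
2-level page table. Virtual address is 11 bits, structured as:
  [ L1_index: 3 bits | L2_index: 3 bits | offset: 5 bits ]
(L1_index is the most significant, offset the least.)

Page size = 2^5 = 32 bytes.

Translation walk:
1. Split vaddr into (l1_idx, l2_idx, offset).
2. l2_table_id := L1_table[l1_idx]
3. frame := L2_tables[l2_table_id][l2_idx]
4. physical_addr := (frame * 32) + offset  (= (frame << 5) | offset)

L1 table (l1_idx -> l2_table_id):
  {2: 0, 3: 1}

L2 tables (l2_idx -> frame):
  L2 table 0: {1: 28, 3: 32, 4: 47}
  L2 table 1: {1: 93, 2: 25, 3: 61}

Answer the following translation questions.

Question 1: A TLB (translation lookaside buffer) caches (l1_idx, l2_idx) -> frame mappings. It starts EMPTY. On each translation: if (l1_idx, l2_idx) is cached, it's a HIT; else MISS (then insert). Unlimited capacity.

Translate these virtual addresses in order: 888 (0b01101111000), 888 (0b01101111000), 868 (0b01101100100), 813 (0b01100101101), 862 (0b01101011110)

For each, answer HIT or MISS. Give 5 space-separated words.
vaddr=888: (3,3) not in TLB -> MISS, insert
vaddr=888: (3,3) in TLB -> HIT
vaddr=868: (3,3) in TLB -> HIT
vaddr=813: (3,1) not in TLB -> MISS, insert
vaddr=862: (3,2) not in TLB -> MISS, insert

Answer: MISS HIT HIT MISS MISS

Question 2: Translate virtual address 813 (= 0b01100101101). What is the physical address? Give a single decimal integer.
Answer: 2989

Derivation:
vaddr = 813 = 0b01100101101
Split: l1_idx=3, l2_idx=1, offset=13
L1[3] = 1
L2[1][1] = 93
paddr = 93 * 32 + 13 = 2989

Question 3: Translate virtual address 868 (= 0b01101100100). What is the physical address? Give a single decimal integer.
vaddr = 868 = 0b01101100100
Split: l1_idx=3, l2_idx=3, offset=4
L1[3] = 1
L2[1][3] = 61
paddr = 61 * 32 + 4 = 1956

Answer: 1956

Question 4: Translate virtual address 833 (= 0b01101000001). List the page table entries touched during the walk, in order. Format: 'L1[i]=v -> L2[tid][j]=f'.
Answer: L1[3]=1 -> L2[1][2]=25

Derivation:
vaddr = 833 = 0b01101000001
Split: l1_idx=3, l2_idx=2, offset=1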